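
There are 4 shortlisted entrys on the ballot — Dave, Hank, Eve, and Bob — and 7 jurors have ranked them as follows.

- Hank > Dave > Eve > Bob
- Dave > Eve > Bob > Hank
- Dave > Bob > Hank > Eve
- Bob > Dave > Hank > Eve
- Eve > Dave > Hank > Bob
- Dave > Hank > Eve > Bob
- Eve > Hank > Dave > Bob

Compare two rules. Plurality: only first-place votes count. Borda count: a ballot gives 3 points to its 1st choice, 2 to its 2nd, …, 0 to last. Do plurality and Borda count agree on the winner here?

Yes

Plurality first-place counts: Dave 3, Hank 1, Eve 2, Bob 1 → Dave.
Borda totals: Dave 16, Hank 10, Eve 10, Bob 6 → Dave.
The two rules agree on Dave.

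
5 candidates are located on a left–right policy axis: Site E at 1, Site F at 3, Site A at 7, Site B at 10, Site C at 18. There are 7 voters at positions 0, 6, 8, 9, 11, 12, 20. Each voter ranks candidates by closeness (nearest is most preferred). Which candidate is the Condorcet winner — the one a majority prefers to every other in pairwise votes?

With single-peaked preferences on a line, the Condorcet winner is the candidate closest to the median voter.
The median voter (position 9) is closest to Site B at 10.
Check: Site B vs Site E — voters closer to Site B: 6 of 7.

Site B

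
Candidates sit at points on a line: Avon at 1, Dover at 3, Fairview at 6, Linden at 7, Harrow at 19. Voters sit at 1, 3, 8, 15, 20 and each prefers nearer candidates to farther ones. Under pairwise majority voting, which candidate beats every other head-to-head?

Linden

With single-peaked preferences on a line, the Condorcet winner is the candidate closest to the median voter.
The median voter (position 8) is closest to Linden at 7.
Check: Linden vs Fairview — voters closer to Linden: 3 of 5.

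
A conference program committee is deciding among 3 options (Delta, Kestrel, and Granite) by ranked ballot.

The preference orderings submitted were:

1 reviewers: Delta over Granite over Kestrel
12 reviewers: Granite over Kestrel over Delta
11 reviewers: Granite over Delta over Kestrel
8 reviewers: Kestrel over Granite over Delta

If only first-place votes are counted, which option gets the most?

Granite

First-place vote totals:
  Delta: 1
  Kestrel: 8
  Granite: 23
Granite has the most first-place votes.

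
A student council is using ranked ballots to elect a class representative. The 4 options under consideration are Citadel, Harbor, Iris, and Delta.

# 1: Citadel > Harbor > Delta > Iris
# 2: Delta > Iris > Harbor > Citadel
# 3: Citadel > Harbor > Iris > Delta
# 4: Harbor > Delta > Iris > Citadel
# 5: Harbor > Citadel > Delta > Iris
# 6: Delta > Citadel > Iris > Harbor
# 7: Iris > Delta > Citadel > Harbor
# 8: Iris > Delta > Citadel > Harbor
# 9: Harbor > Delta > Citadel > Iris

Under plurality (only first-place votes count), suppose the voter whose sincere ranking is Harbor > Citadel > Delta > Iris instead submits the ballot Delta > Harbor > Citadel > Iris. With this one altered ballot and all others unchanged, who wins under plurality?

Delta

First-place totals with the altered ballot: Citadel 2, Harbor 2, Iris 2, Delta 3.
The switch changes the winner from Harbor to Delta.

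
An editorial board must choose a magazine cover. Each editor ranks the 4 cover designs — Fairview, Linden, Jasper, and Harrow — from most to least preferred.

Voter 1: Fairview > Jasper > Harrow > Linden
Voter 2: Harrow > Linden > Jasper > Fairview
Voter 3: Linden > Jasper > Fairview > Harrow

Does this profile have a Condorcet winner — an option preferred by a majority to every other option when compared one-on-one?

Head-to-head results (3 voters total):
Fairview vs Linden: Linden wins 2–1.
Fairview vs Jasper: Jasper wins 2–1.
Fairview vs Harrow: Fairview wins 2–1.
Linden vs Jasper: Linden wins 2–1.
Linden vs Harrow: Harrow wins 2–1.
Jasper vs Harrow: Jasper wins 2–1.
No candidate beats all others: Fairview beats Harrow beats Linden beats Fairview, a majority cycle.

No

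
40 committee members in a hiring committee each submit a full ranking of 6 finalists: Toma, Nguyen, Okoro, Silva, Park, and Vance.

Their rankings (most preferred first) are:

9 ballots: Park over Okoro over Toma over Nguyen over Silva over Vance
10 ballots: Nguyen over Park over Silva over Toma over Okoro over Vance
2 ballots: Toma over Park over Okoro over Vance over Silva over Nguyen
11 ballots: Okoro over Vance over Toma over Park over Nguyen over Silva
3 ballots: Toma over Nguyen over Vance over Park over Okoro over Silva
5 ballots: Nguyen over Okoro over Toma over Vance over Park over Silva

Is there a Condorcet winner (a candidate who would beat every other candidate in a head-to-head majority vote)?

No

Head-to-head results (40 voters total):
Toma vs Nguyen: Toma wins 25–15.
Toma vs Okoro: Okoro wins 25–15.
Toma vs Silva: Toma wins 30–10.
Toma vs Park: Toma wins 21–19.
Toma vs Vance: Toma wins 29–11.
Nguyen vs Okoro: Okoro wins 22–18.
Nguyen vs Silva: Nguyen wins 38–2.
Nguyen vs Park: Park wins 22–18.
Nguyen vs Vance: Nguyen wins 27–13.
Okoro vs Silva: Okoro wins 30–10.
Okoro vs Park: Park wins 24–16.
Okoro vs Vance: Okoro wins 37–3.
Silva vs Park: Park wins 40–0.
Silva vs Vance: Vance wins 21–19.
Park vs Vance: Park wins 21–19.
No candidate beats all others: Toma beats Park beats Okoro beats Toma, a majority cycle.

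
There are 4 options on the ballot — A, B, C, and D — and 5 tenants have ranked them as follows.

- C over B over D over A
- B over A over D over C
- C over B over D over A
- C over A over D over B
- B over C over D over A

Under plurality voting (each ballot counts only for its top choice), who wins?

C

First-place vote totals:
  A: 0
  B: 2
  C: 3
  D: 0
C has the most first-place votes.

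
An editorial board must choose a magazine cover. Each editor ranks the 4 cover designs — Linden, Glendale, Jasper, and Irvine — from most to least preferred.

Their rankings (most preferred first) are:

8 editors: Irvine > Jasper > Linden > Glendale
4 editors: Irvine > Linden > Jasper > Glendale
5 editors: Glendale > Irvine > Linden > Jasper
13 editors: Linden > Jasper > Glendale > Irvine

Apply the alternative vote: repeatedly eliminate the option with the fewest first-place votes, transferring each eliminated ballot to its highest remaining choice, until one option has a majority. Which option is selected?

Round 1: Linden 13, Irvine 12, Glendale 5, Jasper 0. Jasper has the fewest and is eliminated.
Round 2: Linden 13, Irvine 12, Glendale 5. Glendale has the fewest and is eliminated.
Round 3: Irvine 17, Linden 13. Irvine has a majority.

Irvine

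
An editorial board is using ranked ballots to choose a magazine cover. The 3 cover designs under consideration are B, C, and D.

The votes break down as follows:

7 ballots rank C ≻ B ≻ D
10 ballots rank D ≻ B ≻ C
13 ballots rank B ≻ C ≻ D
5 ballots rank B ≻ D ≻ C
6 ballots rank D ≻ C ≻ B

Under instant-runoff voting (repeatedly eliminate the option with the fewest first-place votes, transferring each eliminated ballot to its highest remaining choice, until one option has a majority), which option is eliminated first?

Round 1: B 18, D 16, C 7. C has the fewest and is eliminated.
Round 2: B 25, D 16. B has a majority.

C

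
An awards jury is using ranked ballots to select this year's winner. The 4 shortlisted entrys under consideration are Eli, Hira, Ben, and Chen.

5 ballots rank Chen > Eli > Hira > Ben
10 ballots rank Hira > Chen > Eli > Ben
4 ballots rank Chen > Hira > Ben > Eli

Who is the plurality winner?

First-place vote totals:
  Eli: 0
  Hira: 10
  Ben: 0
  Chen: 9
Hira has the most first-place votes.

Hira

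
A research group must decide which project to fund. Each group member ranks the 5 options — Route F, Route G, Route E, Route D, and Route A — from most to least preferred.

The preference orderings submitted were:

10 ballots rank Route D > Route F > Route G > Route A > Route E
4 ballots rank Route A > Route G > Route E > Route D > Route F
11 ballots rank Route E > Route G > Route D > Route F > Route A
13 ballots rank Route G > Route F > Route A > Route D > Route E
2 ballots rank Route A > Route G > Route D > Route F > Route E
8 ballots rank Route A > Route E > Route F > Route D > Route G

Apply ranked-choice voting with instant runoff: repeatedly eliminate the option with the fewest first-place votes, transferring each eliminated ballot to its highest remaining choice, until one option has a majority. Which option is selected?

Round 1: Route A 14, Route G 13, Route E 11, Route D 10, Route F 0. Route F has the fewest and is eliminated.
Round 2: Route A 14, Route G 13, Route E 11, Route D 10. Route D has the fewest and is eliminated.
Round 3: Route G 23, Route A 14, Route E 11. Route E has the fewest and is eliminated.
Round 4: Route G 34, Route A 14. Route G has a majority.

Route G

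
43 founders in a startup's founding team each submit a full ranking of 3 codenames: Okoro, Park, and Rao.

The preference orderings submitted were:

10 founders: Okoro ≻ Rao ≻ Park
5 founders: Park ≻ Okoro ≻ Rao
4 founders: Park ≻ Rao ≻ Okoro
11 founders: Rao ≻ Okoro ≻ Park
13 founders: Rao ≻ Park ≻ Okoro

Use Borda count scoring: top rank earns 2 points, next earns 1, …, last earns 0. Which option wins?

Borda scores:
  Okoro: 10·2 + 5·1 + 4·0 + 11·1 + 13·0 = 36
  Park: 10·0 + 5·2 + 4·2 + 11·0 + 13·1 = 31
  Rao: 10·1 + 5·0 + 4·1 + 11·2 + 13·2 = 62
Rao has the highest total.

Rao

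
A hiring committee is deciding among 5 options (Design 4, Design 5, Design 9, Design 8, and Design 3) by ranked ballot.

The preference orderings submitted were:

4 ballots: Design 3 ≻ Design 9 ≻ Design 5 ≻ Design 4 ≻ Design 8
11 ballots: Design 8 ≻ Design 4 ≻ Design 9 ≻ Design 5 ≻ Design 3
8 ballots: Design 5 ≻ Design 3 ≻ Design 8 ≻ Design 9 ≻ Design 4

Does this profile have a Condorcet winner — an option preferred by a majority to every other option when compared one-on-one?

Head-to-head results (23 voters total):
Design 4 vs Design 5: Design 5 wins 12–11.
Design 4 vs Design 9: Design 9 wins 12–11.
Design 4 vs Design 8: Design 8 wins 19–4.
Design 4 vs Design 3: Design 3 wins 12–11.
Design 5 vs Design 9: Design 9 wins 15–8.
Design 5 vs Design 8: Design 5 wins 12–11.
Design 5 vs Design 3: Design 5 wins 19–4.
Design 9 vs Design 8: Design 8 wins 19–4.
Design 9 vs Design 3: Design 3 wins 12–11.
Design 8 vs Design 3: Design 3 wins 12–11.
No candidate beats all others: Design 5 beats Design 8 beats Design 9 beats Design 5, a majority cycle.

No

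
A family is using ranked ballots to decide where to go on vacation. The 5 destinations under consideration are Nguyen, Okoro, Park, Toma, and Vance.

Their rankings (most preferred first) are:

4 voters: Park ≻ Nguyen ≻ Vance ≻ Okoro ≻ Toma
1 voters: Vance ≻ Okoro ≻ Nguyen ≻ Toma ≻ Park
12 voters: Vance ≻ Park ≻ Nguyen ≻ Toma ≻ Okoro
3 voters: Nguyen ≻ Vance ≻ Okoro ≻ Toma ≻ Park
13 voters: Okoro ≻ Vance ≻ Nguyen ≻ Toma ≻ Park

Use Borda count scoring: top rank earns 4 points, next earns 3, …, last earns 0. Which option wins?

Vance

Borda scores:
  Nguyen: 4·3 + 2 + 12·2 + 3·4 + 13·2 = 76
  Okoro: 4·1 + 3 + 12·0 + 3·2 + 13·4 = 65
  Park: 4·4 + 0 + 12·3 + 3·0 + 13·0 = 52
  Toma: 4·0 + 1 + 12·1 + 3·1 + 13·1 = 29
  Vance: 4·2 + 4 + 12·4 + 3·3 + 13·3 = 108
Vance has the highest total.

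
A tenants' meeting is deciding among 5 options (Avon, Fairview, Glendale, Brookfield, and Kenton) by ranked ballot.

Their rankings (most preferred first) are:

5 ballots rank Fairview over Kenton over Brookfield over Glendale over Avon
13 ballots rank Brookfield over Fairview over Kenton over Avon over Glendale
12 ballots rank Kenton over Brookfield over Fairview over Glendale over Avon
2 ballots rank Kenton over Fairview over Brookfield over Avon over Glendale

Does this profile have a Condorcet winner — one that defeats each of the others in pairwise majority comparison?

Head-to-head results (32 voters total):
Avon vs Fairview: Fairview wins 32–0.
Avon vs Glendale: Glendale wins 17–15.
Avon vs Brookfield: Brookfield wins 32–0.
Avon vs Kenton: Kenton wins 32–0.
Fairview vs Glendale: Fairview wins 32–0.
Fairview vs Brookfield: Brookfield wins 25–7.
Fairview vs Kenton: Fairview wins 18–14.
Glendale vs Brookfield: Brookfield wins 32–0.
Glendale vs Kenton: Kenton wins 32–0.
Brookfield vs Kenton: Kenton wins 19–13.
No candidate beats all others: Fairview beats Kenton beats Brookfield beats Fairview, a majority cycle.

No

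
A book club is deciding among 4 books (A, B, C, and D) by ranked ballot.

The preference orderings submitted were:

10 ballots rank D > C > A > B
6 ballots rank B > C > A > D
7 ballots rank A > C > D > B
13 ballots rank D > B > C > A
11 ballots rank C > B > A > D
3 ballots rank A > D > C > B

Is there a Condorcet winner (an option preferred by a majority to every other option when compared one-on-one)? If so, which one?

None — there is no Condorcet winner

Head-to-head results (50 voters total):
A vs B: B wins 30–20.
A vs C: C wins 40–10.
A vs D: A wins 27–23.
B vs C: C wins 31–19.
B vs D: D wins 33–17.
C vs D: D wins 26–24.
No candidate beats all others: A beats D beats B beats A, a majority cycle.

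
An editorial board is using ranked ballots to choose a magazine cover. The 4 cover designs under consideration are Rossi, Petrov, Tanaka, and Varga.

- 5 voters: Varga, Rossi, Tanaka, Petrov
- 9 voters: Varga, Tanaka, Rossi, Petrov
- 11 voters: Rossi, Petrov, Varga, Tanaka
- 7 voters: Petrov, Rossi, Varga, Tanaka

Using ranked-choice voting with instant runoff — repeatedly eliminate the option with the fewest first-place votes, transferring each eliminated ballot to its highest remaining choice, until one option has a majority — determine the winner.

Round 1: Varga 14, Rossi 11, Petrov 7, Tanaka 0. Tanaka has the fewest and is eliminated.
Round 2: Varga 14, Rossi 11, Petrov 7. Petrov has the fewest and is eliminated.
Round 3: Rossi 18, Varga 14. Rossi has a majority.

Rossi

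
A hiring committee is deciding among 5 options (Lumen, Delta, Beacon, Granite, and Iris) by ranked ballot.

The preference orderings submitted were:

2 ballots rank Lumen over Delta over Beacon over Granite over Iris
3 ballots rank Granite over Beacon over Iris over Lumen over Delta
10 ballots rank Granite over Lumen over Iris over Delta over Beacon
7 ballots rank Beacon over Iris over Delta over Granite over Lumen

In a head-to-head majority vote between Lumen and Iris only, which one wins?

Lumen

Ballots ranking Lumen above Iris: 2+10 = 12.
Ballots ranking Iris above Lumen: 3+7 = 10.
Lumen wins the head-to-head, 12–10.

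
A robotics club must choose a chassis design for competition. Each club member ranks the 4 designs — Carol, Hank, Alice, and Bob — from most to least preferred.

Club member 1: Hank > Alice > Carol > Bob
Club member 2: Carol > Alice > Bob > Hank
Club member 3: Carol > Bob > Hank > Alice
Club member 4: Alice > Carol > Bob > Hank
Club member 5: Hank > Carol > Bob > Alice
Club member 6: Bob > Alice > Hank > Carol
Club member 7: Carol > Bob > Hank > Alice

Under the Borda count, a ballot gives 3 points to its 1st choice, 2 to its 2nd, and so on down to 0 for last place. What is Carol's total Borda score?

14

Borda scores:
  Carol: 1 + 3 + 3 + 2 + 2 + 0 + 3 = 14
  Hank: 3 + 0 + 1 + 0 + 3 + 1 + 1 = 9
  Alice: 2 + 2 + 0 + 3 + 0 + 2 + 0 = 9
  Bob: 0 + 1 + 2 + 1 + 1 + 3 + 2 = 10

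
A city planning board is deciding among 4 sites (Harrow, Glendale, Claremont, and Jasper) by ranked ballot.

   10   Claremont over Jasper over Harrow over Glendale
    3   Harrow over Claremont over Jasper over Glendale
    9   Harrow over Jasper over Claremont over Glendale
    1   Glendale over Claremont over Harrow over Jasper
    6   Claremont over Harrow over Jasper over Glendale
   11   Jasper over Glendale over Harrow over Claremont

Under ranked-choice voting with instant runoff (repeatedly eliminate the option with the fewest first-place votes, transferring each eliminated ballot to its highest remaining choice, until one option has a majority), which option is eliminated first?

Round 1: Claremont 16, Harrow 12, Jasper 11, Glendale 1. Glendale has the fewest and is eliminated.
Round 2: Claremont 17, Harrow 12, Jasper 11. Jasper has the fewest and is eliminated.
Round 3: Harrow 23, Claremont 17. Harrow has a majority.

Glendale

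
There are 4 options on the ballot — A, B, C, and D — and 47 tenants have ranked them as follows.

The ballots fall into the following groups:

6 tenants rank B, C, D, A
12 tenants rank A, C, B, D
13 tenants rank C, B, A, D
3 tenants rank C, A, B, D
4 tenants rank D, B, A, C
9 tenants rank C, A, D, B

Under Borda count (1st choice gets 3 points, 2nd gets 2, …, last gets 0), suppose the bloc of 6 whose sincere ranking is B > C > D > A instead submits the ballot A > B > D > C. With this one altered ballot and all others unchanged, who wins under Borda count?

Borda totals with the altered ballot: A 95, B 61, C 99, D 27.
The winner is unchanged: still C.

C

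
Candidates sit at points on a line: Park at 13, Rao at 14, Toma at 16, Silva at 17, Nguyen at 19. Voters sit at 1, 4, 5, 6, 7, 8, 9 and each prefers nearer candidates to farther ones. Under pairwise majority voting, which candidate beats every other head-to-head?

Park

With single-peaked preferences on a line, the Condorcet winner is the candidate closest to the median voter.
The median voter (position 6) is closest to Park at 13.
Check: Park vs Nguyen — voters closer to Park: 7 of 7.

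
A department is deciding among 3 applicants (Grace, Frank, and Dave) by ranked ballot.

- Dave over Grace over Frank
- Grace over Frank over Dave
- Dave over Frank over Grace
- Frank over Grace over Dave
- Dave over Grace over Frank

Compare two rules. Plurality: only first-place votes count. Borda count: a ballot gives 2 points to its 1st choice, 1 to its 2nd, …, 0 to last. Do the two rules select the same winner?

Yes

Plurality first-place counts: Grace 1, Frank 1, Dave 3 → Dave.
Borda totals: Grace 5, Frank 4, Dave 6 → Dave.
The two rules agree on Dave.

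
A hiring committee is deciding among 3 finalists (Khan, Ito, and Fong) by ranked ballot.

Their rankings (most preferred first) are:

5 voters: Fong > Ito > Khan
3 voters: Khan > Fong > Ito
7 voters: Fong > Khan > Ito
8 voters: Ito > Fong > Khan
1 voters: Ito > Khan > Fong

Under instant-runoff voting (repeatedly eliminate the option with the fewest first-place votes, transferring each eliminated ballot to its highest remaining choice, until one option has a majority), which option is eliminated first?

Round 1: Fong 12, Ito 9, Khan 3. Khan has the fewest and is eliminated.
Round 2: Fong 15, Ito 9. Fong has a majority.

Khan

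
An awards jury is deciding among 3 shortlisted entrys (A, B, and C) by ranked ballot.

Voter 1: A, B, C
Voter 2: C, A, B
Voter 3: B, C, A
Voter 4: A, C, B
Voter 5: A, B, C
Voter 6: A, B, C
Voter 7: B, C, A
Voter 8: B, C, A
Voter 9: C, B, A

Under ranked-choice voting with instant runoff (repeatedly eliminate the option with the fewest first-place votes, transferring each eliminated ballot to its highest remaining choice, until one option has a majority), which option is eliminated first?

Round 1: A 4, B 3, C 2. C has the fewest and is eliminated.
Round 2: A 5, B 4. A has a majority.

C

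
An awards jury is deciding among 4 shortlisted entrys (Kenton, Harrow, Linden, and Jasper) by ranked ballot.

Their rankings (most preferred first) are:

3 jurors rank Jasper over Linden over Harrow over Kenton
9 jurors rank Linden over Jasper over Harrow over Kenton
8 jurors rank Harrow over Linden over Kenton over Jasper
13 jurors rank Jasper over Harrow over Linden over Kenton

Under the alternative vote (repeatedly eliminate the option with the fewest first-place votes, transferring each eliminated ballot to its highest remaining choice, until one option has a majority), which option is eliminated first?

Kenton

Round 1: Jasper 16, Linden 9, Harrow 8, Kenton 0. Kenton has the fewest and is eliminated.
Round 2: Jasper 16, Linden 9, Harrow 8. Harrow has the fewest and is eliminated.
Round 3: Linden 17, Jasper 16. Linden has a majority.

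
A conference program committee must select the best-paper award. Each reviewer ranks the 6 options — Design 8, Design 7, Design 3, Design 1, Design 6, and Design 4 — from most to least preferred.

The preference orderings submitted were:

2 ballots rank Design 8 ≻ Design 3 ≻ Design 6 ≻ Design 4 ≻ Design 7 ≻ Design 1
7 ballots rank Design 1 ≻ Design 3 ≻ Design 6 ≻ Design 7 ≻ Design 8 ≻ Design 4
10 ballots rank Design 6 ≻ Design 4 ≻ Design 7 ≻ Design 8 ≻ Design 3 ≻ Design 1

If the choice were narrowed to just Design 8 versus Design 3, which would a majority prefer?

Ballots ranking Design 8 above Design 3: 2+10 = 12.
Ballots ranking Design 3 above Design 8: 7.
Design 8 wins the head-to-head, 12–7.

Design 8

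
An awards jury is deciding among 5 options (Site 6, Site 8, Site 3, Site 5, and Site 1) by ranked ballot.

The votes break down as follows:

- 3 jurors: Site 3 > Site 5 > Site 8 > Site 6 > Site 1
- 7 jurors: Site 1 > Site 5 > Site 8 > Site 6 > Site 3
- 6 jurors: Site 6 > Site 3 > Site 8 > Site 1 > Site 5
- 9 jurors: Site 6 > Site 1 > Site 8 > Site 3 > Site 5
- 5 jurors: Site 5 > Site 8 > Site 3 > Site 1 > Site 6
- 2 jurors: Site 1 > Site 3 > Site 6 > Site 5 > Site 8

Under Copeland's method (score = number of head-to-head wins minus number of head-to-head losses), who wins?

Site 6

Pairwise results:
  Site 6 vs Site 8: Site 6 wins 17–15.
  Site 6 vs Site 3: Site 6 wins 22–10.
  Site 6 vs Site 5: Site 6 wins 17–15.
  Site 6 vs Site 1: Site 6 wins 18–14.
  Site 8 vs Site 3: Site 8 wins 21–11.
  Site 8 vs Site 5: Site 5 wins 17–15.
  Site 8 vs Site 1: Site 1 wins 18–14.
  Site 3 vs Site 5: Site 3 wins 20–12.
  Site 3 vs Site 1: Site 1 wins 18–14.
  Site 5 vs Site 1: Site 1 wins 24–8.
Copeland scores (wins − losses):
  Site 6: 4 − 0 = 4
  Site 8: 1 − 3 = -2
  Site 3: 1 − 3 = -2
  Site 5: 1 − 3 = -2
  Site 1: 3 − 1 = 2
Site 6 has the best Copeland score.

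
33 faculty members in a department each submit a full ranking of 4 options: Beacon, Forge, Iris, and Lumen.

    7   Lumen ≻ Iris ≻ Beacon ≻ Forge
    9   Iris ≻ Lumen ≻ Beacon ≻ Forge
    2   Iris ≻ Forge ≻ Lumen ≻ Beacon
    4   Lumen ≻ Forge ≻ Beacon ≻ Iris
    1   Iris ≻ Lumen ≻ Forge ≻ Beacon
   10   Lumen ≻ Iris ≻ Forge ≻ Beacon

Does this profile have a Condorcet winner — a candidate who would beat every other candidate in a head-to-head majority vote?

Yes

Head-to-head results (33 voters total):
Beacon vs Forge: Forge wins 17–16.
Beacon vs Iris: Iris wins 29–4.
Beacon vs Lumen: Lumen wins 33–0.
Forge vs Iris: Iris wins 29–4.
Forge vs Lumen: Lumen wins 31–2.
Iris vs Lumen: Lumen wins 21–12.
Lumen beats each rival — Beacon (33–0), Forge (31–2), Iris (21–12) — so Lumen is the Condorcet winner.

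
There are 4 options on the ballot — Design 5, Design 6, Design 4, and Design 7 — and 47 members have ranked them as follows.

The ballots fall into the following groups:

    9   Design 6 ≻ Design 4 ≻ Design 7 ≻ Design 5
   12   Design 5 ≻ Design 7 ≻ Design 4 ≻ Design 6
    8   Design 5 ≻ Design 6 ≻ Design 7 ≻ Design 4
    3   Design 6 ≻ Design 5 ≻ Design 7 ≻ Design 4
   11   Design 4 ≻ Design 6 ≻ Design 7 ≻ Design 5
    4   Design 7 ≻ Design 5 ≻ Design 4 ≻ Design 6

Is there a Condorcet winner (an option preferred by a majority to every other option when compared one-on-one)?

No

Head-to-head results (47 voters total):
Design 5 vs Design 6: Design 5 wins 24–23.
Design 5 vs Design 4: Design 5 wins 27–20.
Design 5 vs Design 7: Design 7 wins 24–23.
Design 6 vs Design 4: Design 4 wins 27–20.
Design 6 vs Design 7: Design 6 wins 31–16.
Design 4 vs Design 7: Design 7 wins 27–20.
No candidate beats all others: Design 5 beats Design 6 beats Design 7 beats Design 5, a majority cycle.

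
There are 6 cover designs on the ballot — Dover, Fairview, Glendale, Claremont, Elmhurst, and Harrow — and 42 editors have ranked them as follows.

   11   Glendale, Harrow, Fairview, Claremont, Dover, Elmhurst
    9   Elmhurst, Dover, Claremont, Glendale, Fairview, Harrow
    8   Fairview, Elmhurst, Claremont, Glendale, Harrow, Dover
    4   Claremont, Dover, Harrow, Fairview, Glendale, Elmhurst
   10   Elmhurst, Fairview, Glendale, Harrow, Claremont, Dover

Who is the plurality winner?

Elmhurst

First-place vote totals:
  Dover: 0
  Fairview: 8
  Glendale: 11
  Claremont: 4
  Elmhurst: 19
  Harrow: 0
Elmhurst has the most first-place votes.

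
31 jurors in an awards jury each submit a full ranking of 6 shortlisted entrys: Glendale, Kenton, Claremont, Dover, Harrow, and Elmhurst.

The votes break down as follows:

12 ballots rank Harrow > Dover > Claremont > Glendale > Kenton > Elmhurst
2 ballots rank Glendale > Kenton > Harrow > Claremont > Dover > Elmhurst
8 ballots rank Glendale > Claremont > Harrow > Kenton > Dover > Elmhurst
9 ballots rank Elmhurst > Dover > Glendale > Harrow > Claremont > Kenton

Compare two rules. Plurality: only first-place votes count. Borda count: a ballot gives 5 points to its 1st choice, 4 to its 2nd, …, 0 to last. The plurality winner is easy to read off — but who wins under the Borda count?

Harrow

Plurality first-place counts: Glendale 10, Kenton 0, Claremont 0, Dover 0, Harrow 12, Elmhurst 9 → Harrow.
Borda totals: Glendale 101, Kenton 36, Claremont 81, Dover 94, Harrow 108, Elmhurst 45 → Harrow.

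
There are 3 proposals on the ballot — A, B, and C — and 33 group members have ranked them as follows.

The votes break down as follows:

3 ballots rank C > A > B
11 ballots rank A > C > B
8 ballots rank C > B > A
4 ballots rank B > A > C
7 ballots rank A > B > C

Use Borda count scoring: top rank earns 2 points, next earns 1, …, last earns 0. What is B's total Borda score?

23

Borda scores:
  A: 3·1 + 11·2 + 8·0 + 4·1 + 7·2 = 43
  B: 3·0 + 11·0 + 8·1 + 4·2 + 7·1 = 23
  C: 3·2 + 11·1 + 8·2 + 4·0 + 7·0 = 33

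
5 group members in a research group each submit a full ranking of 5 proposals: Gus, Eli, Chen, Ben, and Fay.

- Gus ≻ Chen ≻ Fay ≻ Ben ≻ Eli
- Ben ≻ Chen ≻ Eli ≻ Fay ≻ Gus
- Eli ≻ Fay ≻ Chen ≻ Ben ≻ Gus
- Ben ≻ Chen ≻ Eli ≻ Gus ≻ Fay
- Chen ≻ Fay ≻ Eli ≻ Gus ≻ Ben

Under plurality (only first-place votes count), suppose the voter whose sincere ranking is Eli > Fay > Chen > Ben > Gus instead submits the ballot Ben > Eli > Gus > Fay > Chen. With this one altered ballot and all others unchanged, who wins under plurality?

Ben

First-place totals with the altered ballot: Gus 1, Eli 0, Chen 1, Ben 3, Fay 0.
The winner is unchanged: still Ben.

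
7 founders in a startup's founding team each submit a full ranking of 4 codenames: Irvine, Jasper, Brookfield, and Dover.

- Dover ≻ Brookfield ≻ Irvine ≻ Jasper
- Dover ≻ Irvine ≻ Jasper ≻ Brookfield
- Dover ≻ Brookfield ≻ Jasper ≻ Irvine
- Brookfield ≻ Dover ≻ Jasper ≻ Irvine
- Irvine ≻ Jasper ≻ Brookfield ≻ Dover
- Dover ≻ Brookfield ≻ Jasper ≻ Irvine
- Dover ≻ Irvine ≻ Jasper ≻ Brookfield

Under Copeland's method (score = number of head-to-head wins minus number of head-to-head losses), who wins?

Pairwise results:
  Irvine vs Jasper: Irvine wins 4–3.
  Irvine vs Brookfield: Brookfield wins 4–3.
  Irvine vs Dover: Dover wins 6–1.
  Jasper vs Brookfield: Brookfield wins 4–3.
  Jasper vs Dover: Dover wins 6–1.
  Brookfield vs Dover: Dover wins 5–2.
Copeland scores (wins − losses):
  Irvine: 1 − 2 = -1
  Jasper: 0 − 3 = -3
  Brookfield: 2 − 1 = 1
  Dover: 3 − 0 = 3
Dover has the best Copeland score.

Dover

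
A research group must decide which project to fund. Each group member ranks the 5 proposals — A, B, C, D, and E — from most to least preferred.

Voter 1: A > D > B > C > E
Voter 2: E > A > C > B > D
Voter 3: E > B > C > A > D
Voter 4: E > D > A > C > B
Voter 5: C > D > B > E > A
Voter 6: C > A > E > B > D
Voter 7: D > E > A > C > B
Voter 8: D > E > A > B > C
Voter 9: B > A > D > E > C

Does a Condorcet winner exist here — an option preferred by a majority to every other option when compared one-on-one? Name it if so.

No Condorcet winner

Head-to-head results (9 voters total):
A vs B: A wins 6–3.
A vs C: A wins 6–3.
A vs D: A wins 5–4.
A vs E: E wins 6–3.
B vs C: C wins 5–4.
B vs D: D wins 5–4.
B vs E: E wins 6–3.
C vs D: D wins 5–4.
C vs E: E wins 6–3.
D vs E: D wins 5–4.
No candidate beats all others: A beats D beats E beats A, a majority cycle.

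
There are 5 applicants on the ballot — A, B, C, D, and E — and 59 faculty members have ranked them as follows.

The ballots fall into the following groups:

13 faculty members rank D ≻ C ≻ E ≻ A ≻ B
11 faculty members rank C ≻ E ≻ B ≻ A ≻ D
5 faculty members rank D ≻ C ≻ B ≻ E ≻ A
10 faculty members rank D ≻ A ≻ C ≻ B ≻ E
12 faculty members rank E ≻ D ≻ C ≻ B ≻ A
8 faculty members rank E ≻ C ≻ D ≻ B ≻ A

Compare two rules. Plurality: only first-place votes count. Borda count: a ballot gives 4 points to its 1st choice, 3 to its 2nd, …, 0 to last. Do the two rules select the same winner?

Plurality first-place counts: A 0, B 0, C 11, D 28, E 20 → D.
Borda totals: A 54, B 62, C 166, D 164, E 144 → C.
The two rules disagree: plurality picks D, Borda picks C.

No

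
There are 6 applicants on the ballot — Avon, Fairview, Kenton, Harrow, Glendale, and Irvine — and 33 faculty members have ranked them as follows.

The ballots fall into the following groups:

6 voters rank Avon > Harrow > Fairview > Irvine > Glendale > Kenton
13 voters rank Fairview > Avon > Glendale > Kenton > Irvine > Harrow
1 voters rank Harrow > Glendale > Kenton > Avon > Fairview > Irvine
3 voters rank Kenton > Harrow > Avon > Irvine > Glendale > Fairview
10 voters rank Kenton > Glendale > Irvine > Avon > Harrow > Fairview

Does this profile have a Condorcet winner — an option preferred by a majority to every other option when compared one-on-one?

Head-to-head results (33 voters total):
Avon vs Fairview: Avon wins 20–13.
Avon vs Kenton: Avon wins 19–14.
Avon vs Harrow: Avon wins 29–4.
Avon vs Glendale: Avon wins 22–11.
Avon vs Irvine: Avon wins 23–10.
Fairview vs Kenton: Fairview wins 19–14.
Fairview vs Harrow: Harrow wins 20–13.
Fairview vs Glendale: Fairview wins 19–14.
Fairview vs Irvine: Fairview wins 20–13.
Kenton vs Harrow: Kenton wins 26–7.
Kenton vs Glendale: Glendale wins 20–13.
Kenton vs Irvine: Kenton wins 27–6.
Harrow vs Glendale: Glendale wins 23–10.
Harrow vs Irvine: Irvine wins 23–10.
Glendale vs Irvine: Glendale wins 24–9.
Avon beats each rival — Fairview (20–13), Kenton (19–14), Harrow (29–4), Glendale (22–11), Irvine (23–10) — so Avon is the Condorcet winner.

Yes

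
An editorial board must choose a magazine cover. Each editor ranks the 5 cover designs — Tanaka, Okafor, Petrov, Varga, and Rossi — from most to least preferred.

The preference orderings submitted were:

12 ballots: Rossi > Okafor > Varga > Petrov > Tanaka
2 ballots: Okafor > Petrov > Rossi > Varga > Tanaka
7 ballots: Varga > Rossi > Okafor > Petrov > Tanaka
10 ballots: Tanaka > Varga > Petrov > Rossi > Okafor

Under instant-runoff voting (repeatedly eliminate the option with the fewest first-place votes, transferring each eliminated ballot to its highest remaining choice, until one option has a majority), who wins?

Round 1: Rossi 12, Tanaka 10, Varga 7, Okafor 2, Petrov 0. Petrov has the fewest and is eliminated.
Round 2: Rossi 12, Tanaka 10, Varga 7, Okafor 2. Okafor has the fewest and is eliminated.
Round 3: Rossi 14, Tanaka 10, Varga 7. Varga has the fewest and is eliminated.
Round 4: Rossi 21, Tanaka 10. Rossi has a majority.

Rossi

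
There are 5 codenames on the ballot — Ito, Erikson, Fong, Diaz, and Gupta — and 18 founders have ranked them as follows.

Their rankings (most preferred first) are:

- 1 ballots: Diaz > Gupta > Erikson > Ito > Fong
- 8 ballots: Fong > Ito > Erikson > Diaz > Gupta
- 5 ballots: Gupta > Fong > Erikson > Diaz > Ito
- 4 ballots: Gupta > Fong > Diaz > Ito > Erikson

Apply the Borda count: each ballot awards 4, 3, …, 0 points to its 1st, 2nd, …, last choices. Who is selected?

Borda scores:
  Ito: 1 + 8·3 + 5·0 + 4·1 = 29
  Erikson: 2 + 8·2 + 5·2 + 4·0 = 28
  Fong: 0 + 8·4 + 5·3 + 4·3 = 59
  Diaz: 4 + 8·1 + 5·1 + 4·2 = 25
  Gupta: 3 + 8·0 + 5·4 + 4·4 = 39
Fong has the highest total.

Fong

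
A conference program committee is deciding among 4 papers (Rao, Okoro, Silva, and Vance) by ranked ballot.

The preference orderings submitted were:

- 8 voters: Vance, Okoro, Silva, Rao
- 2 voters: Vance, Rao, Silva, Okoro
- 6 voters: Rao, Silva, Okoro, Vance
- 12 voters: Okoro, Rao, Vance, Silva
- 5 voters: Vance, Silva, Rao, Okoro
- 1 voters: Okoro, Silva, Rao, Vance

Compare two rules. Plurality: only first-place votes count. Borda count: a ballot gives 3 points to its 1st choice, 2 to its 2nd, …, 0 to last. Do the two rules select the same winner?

Plurality first-place counts: Rao 6, Okoro 13, Silva 0, Vance 15 → Vance.
Borda totals: Rao 52, Okoro 61, Silva 34, Vance 57 → Okoro.
The two rules disagree: plurality picks Vance, Borda picks Okoro.

No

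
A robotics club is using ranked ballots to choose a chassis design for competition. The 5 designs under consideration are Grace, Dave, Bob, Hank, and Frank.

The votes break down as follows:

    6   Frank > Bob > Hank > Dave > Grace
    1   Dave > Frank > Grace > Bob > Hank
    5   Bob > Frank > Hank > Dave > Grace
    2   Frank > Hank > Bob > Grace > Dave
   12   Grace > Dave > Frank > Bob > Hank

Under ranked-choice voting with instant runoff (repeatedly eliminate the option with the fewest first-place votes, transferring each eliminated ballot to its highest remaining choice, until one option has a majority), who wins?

Frank

Round 1: Grace 12, Frank 8, Bob 5, Dave 1, Hank 0. Hank has the fewest and is eliminated.
Round 2: Grace 12, Frank 8, Bob 5, Dave 1. Dave has the fewest and is eliminated.
Round 3: Grace 12, Frank 9, Bob 5. Bob has the fewest and is eliminated.
Round 4: Frank 14, Grace 12. Frank has a majority.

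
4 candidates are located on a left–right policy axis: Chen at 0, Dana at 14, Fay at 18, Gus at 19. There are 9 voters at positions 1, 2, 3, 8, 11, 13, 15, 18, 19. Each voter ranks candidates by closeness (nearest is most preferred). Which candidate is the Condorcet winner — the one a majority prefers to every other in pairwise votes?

Dana

With single-peaked preferences on a line, the Condorcet winner is the candidate closest to the median voter.
The median voter (position 11) is closest to Dana at 14.
Check: Dana vs Gus — voters closer to Dana: 7 of 9.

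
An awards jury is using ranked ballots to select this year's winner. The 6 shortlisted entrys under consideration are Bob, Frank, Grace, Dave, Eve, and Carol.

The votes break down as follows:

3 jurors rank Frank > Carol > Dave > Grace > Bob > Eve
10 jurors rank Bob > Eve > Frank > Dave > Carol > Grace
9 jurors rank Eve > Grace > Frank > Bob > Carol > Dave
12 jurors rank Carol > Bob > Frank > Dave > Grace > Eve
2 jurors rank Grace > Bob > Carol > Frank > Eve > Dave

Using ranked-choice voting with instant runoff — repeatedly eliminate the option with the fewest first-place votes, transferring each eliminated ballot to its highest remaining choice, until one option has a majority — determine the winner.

Bob

Round 1: Carol 12, Bob 10, Eve 9, Frank 3, Grace 2, Dave 0. Dave has the fewest and is eliminated.
Round 2: Carol 12, Bob 10, Eve 9, Frank 3, Grace 2. Grace has the fewest and is eliminated.
Round 3: Bob 12, Carol 12, Eve 9, Frank 3. Frank has the fewest and is eliminated.
Round 4: Carol 15, Bob 12, Eve 9. Eve has the fewest and is eliminated.
Round 5: Bob 21, Carol 15. Bob has a majority.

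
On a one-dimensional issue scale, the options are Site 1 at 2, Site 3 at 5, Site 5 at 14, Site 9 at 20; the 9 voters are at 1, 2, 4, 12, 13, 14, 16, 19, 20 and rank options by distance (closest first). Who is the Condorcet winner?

With single-peaked preferences on a line, the Condorcet winner is the candidate closest to the median voter.
The median voter (position 13) is closest to Site 5 at 14.
Check: Site 5 vs Site 9 — voters closer to Site 5: 7 of 9.

Site 5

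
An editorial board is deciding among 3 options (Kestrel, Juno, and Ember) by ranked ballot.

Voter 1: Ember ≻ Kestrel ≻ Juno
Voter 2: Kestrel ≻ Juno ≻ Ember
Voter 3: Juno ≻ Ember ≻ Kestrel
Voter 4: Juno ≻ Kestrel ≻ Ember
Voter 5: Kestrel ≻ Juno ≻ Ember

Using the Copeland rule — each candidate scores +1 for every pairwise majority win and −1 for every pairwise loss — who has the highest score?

Pairwise results:
  Kestrel vs Juno: Kestrel wins 3–2.
  Kestrel vs Ember: Kestrel wins 3–2.
  Juno vs Ember: Juno wins 4–1.
Copeland scores (wins − losses):
  Kestrel: 2 − 0 = 2
  Juno: 1 − 1 = 0
  Ember: 0 − 2 = -2
Kestrel has the best Copeland score.

Kestrel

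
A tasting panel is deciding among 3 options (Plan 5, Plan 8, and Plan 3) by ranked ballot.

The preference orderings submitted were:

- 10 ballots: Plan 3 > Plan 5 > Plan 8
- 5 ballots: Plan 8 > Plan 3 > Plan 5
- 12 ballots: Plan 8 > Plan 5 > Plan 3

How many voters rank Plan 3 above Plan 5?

15

Ballots ranking Plan 3 above Plan 5: 10+5 = 15.
Ballots ranking Plan 5 above Plan 3: 12.
So 15 of 27 voters prefer Plan 3 to Plan 5.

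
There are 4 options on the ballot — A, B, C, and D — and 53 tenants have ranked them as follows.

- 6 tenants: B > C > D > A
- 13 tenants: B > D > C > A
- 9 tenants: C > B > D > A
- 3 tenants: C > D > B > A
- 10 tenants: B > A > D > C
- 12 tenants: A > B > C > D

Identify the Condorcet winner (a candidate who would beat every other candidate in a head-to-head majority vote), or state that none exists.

Head-to-head results (53 voters total):
A vs B: B wins 41–12.
A vs C: C wins 31–22.
A vs D: D wins 31–22.
B vs C: B wins 41–12.
B vs D: B wins 50–3.
C vs D: C wins 30–23.
B beats each rival — A (41–12), C (41–12), D (50–3) — so B is the Condorcet winner.

B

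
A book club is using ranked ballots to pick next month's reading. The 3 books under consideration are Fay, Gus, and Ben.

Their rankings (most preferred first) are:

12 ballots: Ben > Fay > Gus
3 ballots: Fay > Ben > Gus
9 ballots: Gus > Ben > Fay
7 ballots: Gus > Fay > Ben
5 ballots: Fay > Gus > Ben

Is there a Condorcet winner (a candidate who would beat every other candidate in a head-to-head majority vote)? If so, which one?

Head-to-head results (36 voters total):
Fay vs Gus: Fay wins 20–16.
Fay vs Ben: Ben wins 21–15.
Gus vs Ben: Gus wins 21–15.
No candidate beats all others: Fay beats Gus beats Ben beats Fay, a majority cycle.

None — there is no Condorcet winner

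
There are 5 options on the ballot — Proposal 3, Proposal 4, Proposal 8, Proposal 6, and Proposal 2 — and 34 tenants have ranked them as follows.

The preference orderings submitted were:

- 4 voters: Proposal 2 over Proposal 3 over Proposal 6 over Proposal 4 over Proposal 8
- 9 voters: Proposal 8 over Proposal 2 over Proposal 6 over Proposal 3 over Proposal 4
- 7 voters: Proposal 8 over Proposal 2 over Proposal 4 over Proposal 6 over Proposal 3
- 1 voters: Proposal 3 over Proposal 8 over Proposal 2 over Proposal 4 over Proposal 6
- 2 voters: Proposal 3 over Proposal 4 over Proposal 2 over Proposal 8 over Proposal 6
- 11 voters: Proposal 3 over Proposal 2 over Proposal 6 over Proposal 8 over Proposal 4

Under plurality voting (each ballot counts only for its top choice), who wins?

Proposal 8

First-place vote totals:
  Proposal 3: 14
  Proposal 4: 0
  Proposal 8: 16
  Proposal 6: 0
  Proposal 2: 4
Proposal 8 has the most first-place votes.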